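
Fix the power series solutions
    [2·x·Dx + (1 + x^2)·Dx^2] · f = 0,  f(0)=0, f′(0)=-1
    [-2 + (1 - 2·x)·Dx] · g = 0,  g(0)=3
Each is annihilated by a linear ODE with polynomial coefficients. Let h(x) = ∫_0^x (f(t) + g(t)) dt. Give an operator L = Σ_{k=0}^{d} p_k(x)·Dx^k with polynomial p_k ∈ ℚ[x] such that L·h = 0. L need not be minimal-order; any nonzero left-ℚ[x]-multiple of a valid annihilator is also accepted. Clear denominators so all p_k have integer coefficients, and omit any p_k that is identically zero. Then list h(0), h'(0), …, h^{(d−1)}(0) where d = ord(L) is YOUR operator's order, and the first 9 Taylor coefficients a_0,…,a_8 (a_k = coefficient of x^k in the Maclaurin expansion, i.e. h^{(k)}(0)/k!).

L = (4 - 32·x - 12·x^2)·Dx^2 + (-13 + 4·x - 25·x^2 - 12·x^3)·Dx^3 + (2 - 3·x - 3·x^3 - 2·x^4)·Dx^4  (order 4).
h: a_k = 0, 3, 5/2, 4, 73/12, 48/5, 479/30, 192/7, 2689/56, …
ICs: h(0) = 0, h′(0) = 3, h′′(0) = 5, h′′′(0) = 24.

f: a_k = 0, -1, 0, 1/3, 0, -1/5, 0, 1/7, 0, …
g: a_k = 3, 6, 12, 24, 48, 96, 192, 384, 768, …
Weyl lclm of L_f,L_g ⇒ L₀ (ord ≤ 3).
h=∫₀ˣh₀: take L = L₀·Dx.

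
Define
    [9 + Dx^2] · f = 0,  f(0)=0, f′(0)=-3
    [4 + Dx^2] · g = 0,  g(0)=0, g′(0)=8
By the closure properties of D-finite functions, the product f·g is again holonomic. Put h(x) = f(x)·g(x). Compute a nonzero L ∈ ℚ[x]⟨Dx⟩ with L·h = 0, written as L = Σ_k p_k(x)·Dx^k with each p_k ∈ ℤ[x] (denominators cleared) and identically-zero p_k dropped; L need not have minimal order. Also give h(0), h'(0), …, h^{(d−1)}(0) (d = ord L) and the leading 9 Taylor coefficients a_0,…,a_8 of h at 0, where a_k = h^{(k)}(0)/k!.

L = 25 + 26·Dx^2 + Dx^4  (order 4).
h: a_k = 0, 0, -24, 0, 52, 0, -217/5, 0, 4069/210, …
ICs: h(0) = 0, h′(0) = 0, h′′(0) = -48, h′′′(0) = 0.

f: a_k = 0, -3, 0, 9/2, 0, -81/40, 0, 243/560, 0, …
g: a_k = 0, 8, 0, -16/3, 0, 16/15, 0, -32/315, 0, …
Product ⇒ symmetric product L₀, ord ≤ 4.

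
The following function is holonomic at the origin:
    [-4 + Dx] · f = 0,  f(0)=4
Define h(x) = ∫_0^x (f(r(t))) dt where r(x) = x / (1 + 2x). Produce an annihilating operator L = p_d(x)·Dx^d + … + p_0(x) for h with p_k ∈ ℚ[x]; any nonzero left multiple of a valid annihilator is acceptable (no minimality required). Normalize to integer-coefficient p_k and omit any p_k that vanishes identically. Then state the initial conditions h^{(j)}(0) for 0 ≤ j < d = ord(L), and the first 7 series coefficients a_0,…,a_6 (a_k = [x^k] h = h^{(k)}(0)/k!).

f: a_k = 4, 16, 32, 128/3, 128/3, 512/15, 1024/45, …
f∘r: x↦r, Dx↦Dx/r' in L_f ⇒ L₀.
h=∫₀ˣh₀: take L = L₀·Dx.
L = -4·Dx + (1 + 4·x + 4·x^2)·Dx^2  (order 2).
h: a_k = 0, 4, 8, 0, -16/3, 128/15, -128/15, …
ICs: h(0) = 0, h′(0) = 4.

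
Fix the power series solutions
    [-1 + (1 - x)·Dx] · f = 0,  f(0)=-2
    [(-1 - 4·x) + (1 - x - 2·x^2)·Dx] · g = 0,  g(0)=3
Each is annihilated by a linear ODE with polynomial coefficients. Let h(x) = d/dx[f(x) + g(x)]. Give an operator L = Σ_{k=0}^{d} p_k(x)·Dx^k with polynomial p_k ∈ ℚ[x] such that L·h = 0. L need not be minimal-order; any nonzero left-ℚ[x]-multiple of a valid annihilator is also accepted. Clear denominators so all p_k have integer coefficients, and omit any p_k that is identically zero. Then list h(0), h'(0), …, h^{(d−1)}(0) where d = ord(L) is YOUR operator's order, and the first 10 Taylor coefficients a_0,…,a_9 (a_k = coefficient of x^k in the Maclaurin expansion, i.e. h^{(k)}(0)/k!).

f: a_k = -2, -2, -2, -2, -2, -2, -2, -2, -2, -2, …
g: a_k = 3, 3, 9, 15, 33, 63, 129, 255, 513, 1023, …
f+g: L₀ = lclm(L_f,L_g), ord ≤ 1+1.
h₀' ⇒ L via d/dx closure of L₀.
L = (-6 - 48·x - 96·x^3 + 24·x^4) + (6 + 18·x - 12·x^2 + 24·x^3 - 90·x^4 + 24·x^5)·Dx + (-1 + 2·x - 5·x^2 + 12·x^3 + 2·x^4 - 14·x^5 + 4·x^6)·Dx^2  (order 2).
h: a_k = 1, 14, 39, 124, 305, 762, 1771, 4088, 9189, 20470, …
ICs: h(0) = 1, h′(0) = 14.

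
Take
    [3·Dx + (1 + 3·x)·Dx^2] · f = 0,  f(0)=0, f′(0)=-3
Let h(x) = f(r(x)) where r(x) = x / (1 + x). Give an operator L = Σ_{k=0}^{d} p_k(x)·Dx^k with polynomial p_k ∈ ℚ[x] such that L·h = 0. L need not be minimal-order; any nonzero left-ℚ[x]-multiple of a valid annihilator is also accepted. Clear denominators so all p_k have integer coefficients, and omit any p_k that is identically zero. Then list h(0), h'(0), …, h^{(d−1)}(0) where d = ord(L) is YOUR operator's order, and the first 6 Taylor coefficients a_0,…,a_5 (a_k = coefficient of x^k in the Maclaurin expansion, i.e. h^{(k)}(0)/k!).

L = (5 + 8·x)·Dx + (1 + 5·x + 4·x^2)·Dx^2  (order 2).
h: a_k = 0, -3, 15/2, -21, 255/4, -1023/5, …
ICs: h(0) = 0, h′(0) = -3.

f: a_k = 0, -3, 9/2, -9, 81/4, -243/5, …
Substitute x→r, Dx→(1/r')Dx; clear ⇒ L₀.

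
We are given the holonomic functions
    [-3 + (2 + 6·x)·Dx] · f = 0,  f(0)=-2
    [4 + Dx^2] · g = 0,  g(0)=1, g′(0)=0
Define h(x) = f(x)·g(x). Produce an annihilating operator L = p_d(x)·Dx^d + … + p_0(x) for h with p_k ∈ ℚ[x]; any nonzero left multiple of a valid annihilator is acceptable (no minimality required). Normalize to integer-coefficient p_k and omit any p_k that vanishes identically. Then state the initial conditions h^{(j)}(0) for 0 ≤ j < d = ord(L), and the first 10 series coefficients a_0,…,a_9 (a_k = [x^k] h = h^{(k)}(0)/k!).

L = (43 + 96·x + 144·x^2) + (-12 - 36·x)·Dx + (4 + 24·x + 36·x^2)·Dx^2  (order 2).
h: a_k = -2, -3, 25/4, 21/8, 95/192, -1093/128, 435961/23040, -704789/15360, 598666367/5160960, -1022227369/3440640, …
ICs: h(0) = -2, h′(0) = -3.

f: a_k = -2, -3, 9/4, -27/8, 405/64, -1701/128, 15309/512, -72171/1024, 2814669/16384, -14073345/32768, …
g: a_k = 1, 0, -2, 0, 2/3, 0, -4/45, 0, 2/315, 0, …
f·g: L₀ = L_f ⊗_s L_g, ord ≤ 1·2.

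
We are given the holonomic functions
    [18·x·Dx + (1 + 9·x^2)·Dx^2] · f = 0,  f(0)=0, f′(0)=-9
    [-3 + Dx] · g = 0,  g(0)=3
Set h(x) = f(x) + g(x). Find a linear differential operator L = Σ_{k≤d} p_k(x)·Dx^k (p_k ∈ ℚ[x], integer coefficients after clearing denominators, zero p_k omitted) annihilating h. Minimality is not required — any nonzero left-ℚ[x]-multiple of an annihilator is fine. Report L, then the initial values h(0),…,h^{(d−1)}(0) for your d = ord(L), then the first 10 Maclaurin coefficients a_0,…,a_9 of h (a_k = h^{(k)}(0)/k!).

f: a_k = 0, -9, 0, 27, 0, -729/5, 0, 6561/7, 0, -6561, …
g: a_k = 3, 9, 27/2, 27/2, 81/8, 243/40, 243/80, 729/560, 2187/4480, 729/4480, …
f+g: L₀ = lclm(L_f,L_g), ord ≤ 2+1.
L = (18 - 108·x - 162·x^2)·Dx + (-9 + 27·x + 27·x^2 - 81·x^3)·Dx^2 + (1 + 3·x + 9·x^2 + 27·x^3)·Dx^3  (order 3).
h: a_k = 3, 0, 27/2, 81/2, 81/8, -5589/40, 243/80, 75087/80, 2187/4480, -29392551/4480, …
ICs: h(0) = 3, h′(0) = 0, h′′(0) = 27.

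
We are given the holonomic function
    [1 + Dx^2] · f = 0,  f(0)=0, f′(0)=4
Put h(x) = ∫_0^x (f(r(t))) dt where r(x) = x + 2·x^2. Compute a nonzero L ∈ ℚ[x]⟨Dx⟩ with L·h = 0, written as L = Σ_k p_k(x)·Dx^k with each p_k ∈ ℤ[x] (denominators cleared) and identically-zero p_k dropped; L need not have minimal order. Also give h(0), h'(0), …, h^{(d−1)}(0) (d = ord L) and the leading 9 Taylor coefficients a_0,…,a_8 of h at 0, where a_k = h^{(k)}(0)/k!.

L = (1 + 12·x + 48·x^2 + 64·x^3)·Dx - 4·Dx^2 + (1 + 4·x)·Dx^3  (order 3).
h: a_k = 0, 0, 2, 8/3, -1/6, -4/5, -239/180, -5/7, 1679/10080, …
ICs: h(0) = 0, h′(0) = 0, h′′(0) = 4.

f: a_k = 0, 4, 0, -2/3, 0, 1/30, 0, -1/1260, 0, …
f∘r: x↦r, Dx↦Dx/r' in L_f ⇒ L₀.
h=∫h₀ ⇒ L = L₀·Dx.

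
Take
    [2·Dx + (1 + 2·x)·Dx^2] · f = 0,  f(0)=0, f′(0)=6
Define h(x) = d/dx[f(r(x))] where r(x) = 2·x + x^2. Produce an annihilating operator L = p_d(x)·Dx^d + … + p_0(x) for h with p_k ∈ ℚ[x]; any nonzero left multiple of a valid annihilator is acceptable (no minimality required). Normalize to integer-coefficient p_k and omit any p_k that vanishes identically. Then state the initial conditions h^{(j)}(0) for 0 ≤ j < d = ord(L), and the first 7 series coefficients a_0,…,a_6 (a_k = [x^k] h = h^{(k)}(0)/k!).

L = (3 + 4·x + 2·x^2) + (1 + 5·x + 6·x^2 + 2·x^3)·Dx  (order 1).
h: a_k = 12, -36, 120, -408, 1392, -4752, 16224, …
ICs: h(0) = 12.

f: a_k = 0, 6, -6, 8, -12, 96/5, -32, …
Substitute x→r, Dx→(1/r')Dx; clear ⇒ L₀.
Differentiate: ansatz ord ≤ ord L₀ ⇒ L.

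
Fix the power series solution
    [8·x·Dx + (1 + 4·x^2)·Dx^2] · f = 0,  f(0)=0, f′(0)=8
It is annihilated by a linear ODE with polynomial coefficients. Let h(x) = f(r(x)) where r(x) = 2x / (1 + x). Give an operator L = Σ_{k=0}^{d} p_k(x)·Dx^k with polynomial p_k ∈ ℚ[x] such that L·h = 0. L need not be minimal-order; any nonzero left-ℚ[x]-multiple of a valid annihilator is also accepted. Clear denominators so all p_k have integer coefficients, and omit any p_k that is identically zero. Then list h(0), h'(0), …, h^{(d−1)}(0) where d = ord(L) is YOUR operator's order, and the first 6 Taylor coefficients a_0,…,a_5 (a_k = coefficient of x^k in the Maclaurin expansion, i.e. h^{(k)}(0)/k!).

f: a_k = 0, 8, 0, -32/3, 0, 128/5, …
Change of var in L_f (x↦r) gives L₀.
L = (2 + 34·x)·Dx + (1 + 2·x + 17·x^2)·Dx^2  (order 2).
h: a_k = 0, 16, -16, -208/3, 240, 1616/5, …
ICs: h(0) = 0, h′(0) = 16.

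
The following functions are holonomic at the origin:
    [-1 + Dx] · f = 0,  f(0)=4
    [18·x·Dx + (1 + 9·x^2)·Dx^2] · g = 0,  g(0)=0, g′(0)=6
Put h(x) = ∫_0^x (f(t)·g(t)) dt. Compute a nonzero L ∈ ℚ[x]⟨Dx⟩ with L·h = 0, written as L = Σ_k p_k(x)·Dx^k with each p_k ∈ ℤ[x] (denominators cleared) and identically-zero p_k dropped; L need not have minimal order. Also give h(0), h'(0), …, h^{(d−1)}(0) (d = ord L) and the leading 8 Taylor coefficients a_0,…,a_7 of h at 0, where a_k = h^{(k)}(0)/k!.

L = (1 - 18·x + 9·x^2)·Dx + (-2 + 18·x - 18·x^2)·Dx^2 + (1 + 9·x^2)·Dx^3  (order 3).
h: a_k = 0, 0, 12, 8, -15, -68/5, 1769/30, 377/7, …
ICs: h(0) = 0, h′(0) = 0, h′′(0) = 24.

f: a_k = 4, 4, 2, 2/3, 1/6, 1/30, 1/180, 1/1260, …
g: a_k = 0, 6, 0, -18, 0, 486/5, 0, -4374/7, …
Product ⇒ symmetric product L₀, ord ≤ 2.
Integrate: L := L₀·Dx.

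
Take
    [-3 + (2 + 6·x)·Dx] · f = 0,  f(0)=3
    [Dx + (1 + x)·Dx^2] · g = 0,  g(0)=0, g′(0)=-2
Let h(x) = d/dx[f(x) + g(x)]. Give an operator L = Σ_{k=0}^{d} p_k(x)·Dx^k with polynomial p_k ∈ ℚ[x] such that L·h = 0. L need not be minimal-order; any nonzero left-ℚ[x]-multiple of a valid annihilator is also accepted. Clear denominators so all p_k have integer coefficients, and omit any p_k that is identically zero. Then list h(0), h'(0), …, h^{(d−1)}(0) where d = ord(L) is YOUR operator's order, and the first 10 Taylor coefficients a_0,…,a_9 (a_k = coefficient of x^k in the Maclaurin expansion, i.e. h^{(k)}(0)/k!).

f: a_k = 3, 9/2, -27/8, 81/16, -1215/128, 5103/256, -45927/1024, 216513/2048, -8444007/32768, 42220035/65536, …
g: a_k = 0, -2, 1, -2/3, 1/2, -2/5, 1/3, -2/7, 1/4, -2/9, …
h₀=f+g: left-lcm gives L₀, ord ≤ 3.
Differentiate: ansatz ord ≤ ord L₀ ⇒ L.
L = (-15 + 9·x) + (-19 - 6·x + 45·x^2)·Dx + (-2 - 2·x + 18·x^2 + 18·x^3)·Dx^2  (order 2).
h: a_k = 5/2, -19/4, 211/16, -1151/32, 25003/256, -136757/512, 1511495/2048, -8435815/4096, 379849243/65536, -2152959641/131072, …
ICs: h(0) = 5/2, h′(0) = -19/4.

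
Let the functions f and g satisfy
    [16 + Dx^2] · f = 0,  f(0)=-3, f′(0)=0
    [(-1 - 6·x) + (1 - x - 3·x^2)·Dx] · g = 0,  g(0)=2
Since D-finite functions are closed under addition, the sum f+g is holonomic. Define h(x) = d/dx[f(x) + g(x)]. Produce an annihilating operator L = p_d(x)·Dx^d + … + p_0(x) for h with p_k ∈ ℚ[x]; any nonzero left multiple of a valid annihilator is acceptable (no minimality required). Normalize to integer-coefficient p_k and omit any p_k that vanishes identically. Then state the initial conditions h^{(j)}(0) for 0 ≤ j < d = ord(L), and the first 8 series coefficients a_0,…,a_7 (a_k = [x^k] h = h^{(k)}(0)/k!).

L = (4672 + 20416·x + 66304·x^2 + 32640·x^3 + 66240·x^4 + 62208·x^5 + 62208·x^6) + (-464 - 2352·x + 3792·x^2 + 6752·x^3 - 2400·x^4 + 5184·x^5 + 24192·x^6 + 20736·x^7)·Dx + (292 + 1276·x + 4144·x^2 + 2040·x^3 + 4140·x^4 + 3888·x^5 + 3888·x^6)·Dx^2 + (-29 - 147·x + 237·x^2 + 422·x^3 - 150·x^4 + 324·x^5 + 1512·x^6 + 1296·x^7)·Dx^3  (order 3).
h: a_k = 2, 64, 42, 24, 400, 6332/5, 3038, 849344/105, …
ICs: h(0) = 2, h′(0) = 64, h′′(0) = 84.

f: a_k = -3, 0, 24, 0, -32, 0, 256/15, 0, …
g: a_k = 2, 2, 8, 14, 38, 80, 194, 434, …
Sum ⇒ L₀ = lclm(L_f,L_g) in ℚ(x)⟨Dx⟩.
Differentiate: ansatz ord ≤ ord L₀ ⇒ L.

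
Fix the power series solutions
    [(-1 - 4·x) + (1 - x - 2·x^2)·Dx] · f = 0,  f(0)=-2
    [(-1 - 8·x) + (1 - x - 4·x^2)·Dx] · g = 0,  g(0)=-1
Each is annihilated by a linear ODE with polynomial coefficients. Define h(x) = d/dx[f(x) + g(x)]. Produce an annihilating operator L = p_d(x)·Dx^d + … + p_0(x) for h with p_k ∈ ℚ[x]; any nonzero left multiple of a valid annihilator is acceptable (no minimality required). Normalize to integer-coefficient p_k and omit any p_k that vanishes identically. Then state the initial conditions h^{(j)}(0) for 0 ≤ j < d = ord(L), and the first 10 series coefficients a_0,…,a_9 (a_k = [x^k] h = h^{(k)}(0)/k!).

f: a_k = -2, -2, -6, -10, -22, -42, -86, -170, -342, -682, …
g: a_k = -1, -1, -5, -9, -29, -65, -181, -441, -1165, -2929, …
Sum ⇒ L₀ = lclm(L_f,L_g) in ℚ(x)⟨Dx⟩.
h=h₀': d/dx-closure on L₀ ⇒ L.
L = (-6 - 336·x - 480·x^2 - 1824·x^3 - 3864·x^4 - 6528·x^5 + 2304·x^6) + (6 + 66·x + 156·x^2 + 168·x^3 + 162·x^4 - 3768·x^5 - 3456·x^6 + 1536·x^7)·Dx + (-1 + 2·x - 13·x^2 - 28·x^3 + 222·x^4 + 134·x^5 - 612·x^6 - 320·x^7 + 192·x^8)·Dx^2  (order 2).
h: a_k = -3, -22, -57, -204, -535, -1602, -4277, -12056, -32499, -89550, …
ICs: h(0) = -3, h′(0) = -22.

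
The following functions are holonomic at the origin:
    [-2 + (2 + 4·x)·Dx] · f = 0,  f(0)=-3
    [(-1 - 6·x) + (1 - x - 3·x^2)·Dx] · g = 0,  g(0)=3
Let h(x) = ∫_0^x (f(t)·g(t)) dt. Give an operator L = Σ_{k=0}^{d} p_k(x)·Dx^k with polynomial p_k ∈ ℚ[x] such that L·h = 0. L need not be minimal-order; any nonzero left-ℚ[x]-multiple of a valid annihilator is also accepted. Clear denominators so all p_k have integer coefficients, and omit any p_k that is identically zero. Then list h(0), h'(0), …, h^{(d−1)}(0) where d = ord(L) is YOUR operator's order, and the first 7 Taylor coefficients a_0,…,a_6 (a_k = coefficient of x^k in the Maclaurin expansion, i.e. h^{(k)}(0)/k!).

L = (2 + 7·x + 9·x^2)·Dx + (-1 - x + 5·x^2 + 6·x^3)·Dx^2  (order 2).
h: a_k = 0, -9, -9, -27/2, -99/4, -1719/40, -693/8, …
ICs: h(0) = 0, h′(0) = -9.

f: a_k = -3, -3, 3/2, -3/2, 15/8, -21/8, 63/16, …
g: a_k = 3, 3, 12, 21, 57, 120, 291, …
f·g: L₀ = L_f ⊗_s L_g, ord ≤ 1·1.
h=∫h₀ ⇒ L = L₀·Dx.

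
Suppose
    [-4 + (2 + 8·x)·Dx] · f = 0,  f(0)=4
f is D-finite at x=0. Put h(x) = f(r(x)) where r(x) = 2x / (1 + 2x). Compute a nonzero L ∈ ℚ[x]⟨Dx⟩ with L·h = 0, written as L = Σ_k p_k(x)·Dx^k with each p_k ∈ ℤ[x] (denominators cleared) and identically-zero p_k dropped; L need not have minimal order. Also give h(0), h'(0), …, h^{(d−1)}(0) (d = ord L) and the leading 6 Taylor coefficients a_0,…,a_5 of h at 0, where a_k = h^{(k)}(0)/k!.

L = -4 + (1 + 12·x + 20·x^2)·Dx  (order 1).
h: a_k = 4, 16, -64, 320, -1920, 13056, …
ICs: h(0) = 4.

f: a_k = 4, 8, -8, 16, -40, 112, …
Substitute x→r, Dx→(1/r')Dx; clear ⇒ L₀.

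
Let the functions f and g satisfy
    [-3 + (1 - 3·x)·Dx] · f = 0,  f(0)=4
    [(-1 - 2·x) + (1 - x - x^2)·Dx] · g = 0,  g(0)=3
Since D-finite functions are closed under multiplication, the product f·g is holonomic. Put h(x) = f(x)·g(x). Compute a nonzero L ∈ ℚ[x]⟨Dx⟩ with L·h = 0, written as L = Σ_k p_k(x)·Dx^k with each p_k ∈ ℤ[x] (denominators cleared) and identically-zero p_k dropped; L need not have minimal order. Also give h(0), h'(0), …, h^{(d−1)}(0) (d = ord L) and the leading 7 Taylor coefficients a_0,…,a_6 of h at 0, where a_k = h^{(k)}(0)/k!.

f: a_k = 4, 12, 36, 108, 324, 972, 2916, …
g: a_k = 3, 3, 6, 9, 15, 24, 39, …
Sym-product of L_f,L_g gives L₀ (≤ ord 1).
L = (-4 + 4·x + 9·x^2) + (1 - 4·x + 2·x^2 + 3·x^3)·Dx  (order 1).
h: a_k = 12, 48, 168, 540, 1680, 5136, 15564, …
ICs: h(0) = 12.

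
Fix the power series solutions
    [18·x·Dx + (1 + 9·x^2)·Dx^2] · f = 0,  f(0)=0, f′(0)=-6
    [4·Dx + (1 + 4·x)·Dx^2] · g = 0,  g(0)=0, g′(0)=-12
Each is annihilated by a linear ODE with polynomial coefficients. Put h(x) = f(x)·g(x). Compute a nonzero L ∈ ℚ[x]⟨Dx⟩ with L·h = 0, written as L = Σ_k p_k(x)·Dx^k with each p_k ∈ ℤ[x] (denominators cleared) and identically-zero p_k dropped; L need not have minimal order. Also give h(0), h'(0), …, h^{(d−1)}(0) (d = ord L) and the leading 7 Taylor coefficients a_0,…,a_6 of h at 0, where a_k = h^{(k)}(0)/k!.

L = (2448 + 17280·x + 76464·x^2 + 518400·x^3 + 1399680·x^4 + 2426112·x^5 + 1679616·x^7)·Dx + (452 + 10800·x + 98028·x^2 + 491184·x^3 + 1840320·x^4 + 4339008·x^5 + 6531840·x^6 + 1259712·x^7 + 5878656·x^8)·Dx^2 + (136 + 1912·x + 18576·x^2 + 103608·x^3 + 389448·x^4 + 1100304·x^5 + 2239488·x^6 + 3277584·x^7 + 1259712·x^8 + 3359232·x^9)·Dx^3 + (13 + 176·x + 1234·x^2 + 6048·x^3 + 22833·x^4 + 68688·x^5 + 154224·x^6 + 279936·x^7 + 399492·x^8 + 209952·x^9 + 419904·x^10)·Dx^4  (order 4).
h: a_k = 0, 0, 72, -144, 168, -720, 18504/5, …
ICs: h(0) = 0, h′(0) = 0, h′′(0) = 144, h′′′(0) = -864.

f: a_k = 0, -6, 0, 18, 0, -486/5, 0, …
g: a_k = 0, -12, 24, -64, 192, -3072/5, 2048, …
Product ⇒ symmetric product L₀, ord ≤ 4.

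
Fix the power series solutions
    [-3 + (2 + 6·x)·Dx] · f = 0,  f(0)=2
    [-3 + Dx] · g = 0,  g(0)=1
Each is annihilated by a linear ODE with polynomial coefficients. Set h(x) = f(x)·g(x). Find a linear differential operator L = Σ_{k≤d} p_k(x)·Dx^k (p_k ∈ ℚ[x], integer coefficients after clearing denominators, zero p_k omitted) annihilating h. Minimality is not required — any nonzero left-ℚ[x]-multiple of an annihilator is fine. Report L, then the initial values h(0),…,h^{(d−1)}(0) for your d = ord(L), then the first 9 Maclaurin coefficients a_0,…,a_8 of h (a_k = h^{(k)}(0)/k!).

L = (-9 - 18·x) + (2 + 6·x)·Dx  (order 1).
h: a_k = 2, 9, 63/4, 153/8, 891/64, 8667/640, -7209/2560, 818667/35840, -28832679/573440, …
ICs: h(0) = 2.

f: a_k = 2, 3, -9/4, 27/8, -405/64, 1701/128, -15309/512, 72171/1024, -2814669/16384, …
g: a_k = 1, 3, 9/2, 9/2, 27/8, 81/40, 81/80, 243/560, 729/4480, …
h₀=f·g: eliminate ⇒ L₀, order ≤ 1·1.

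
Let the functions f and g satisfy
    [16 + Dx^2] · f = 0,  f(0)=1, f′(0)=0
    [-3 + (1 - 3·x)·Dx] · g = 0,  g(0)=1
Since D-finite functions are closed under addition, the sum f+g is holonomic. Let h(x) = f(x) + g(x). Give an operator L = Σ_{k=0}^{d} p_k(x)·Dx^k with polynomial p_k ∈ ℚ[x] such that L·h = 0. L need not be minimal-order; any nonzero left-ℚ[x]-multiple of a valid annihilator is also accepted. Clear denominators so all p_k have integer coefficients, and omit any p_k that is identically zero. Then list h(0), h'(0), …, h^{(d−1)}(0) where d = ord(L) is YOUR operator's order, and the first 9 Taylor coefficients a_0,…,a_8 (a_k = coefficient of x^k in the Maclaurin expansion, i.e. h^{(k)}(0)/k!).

L = (-1680 + 2304·x - 3456·x^2) + (272 - 1584·x + 3456·x^2 - 3456·x^3)·Dx + (-105 + 144·x - 216·x^2)·Dx^2 + (17 - 99·x + 216·x^2 - 216·x^3)·Dx^3  (order 3).
h: a_k = 2, 3, 1, 27, 275/3, 243, 32549/45, 2187, 2067227/315, …
ICs: h(0) = 2, h′(0) = 3, h′′(0) = 2.

f: a_k = 1, 0, -8, 0, 32/3, 0, -256/45, 0, 512/315, …
g: a_k = 1, 3, 9, 27, 81, 243, 729, 2187, 6561, …
L₀ := lclm(L_f,L_g); ord L₀ ≤ 2+1.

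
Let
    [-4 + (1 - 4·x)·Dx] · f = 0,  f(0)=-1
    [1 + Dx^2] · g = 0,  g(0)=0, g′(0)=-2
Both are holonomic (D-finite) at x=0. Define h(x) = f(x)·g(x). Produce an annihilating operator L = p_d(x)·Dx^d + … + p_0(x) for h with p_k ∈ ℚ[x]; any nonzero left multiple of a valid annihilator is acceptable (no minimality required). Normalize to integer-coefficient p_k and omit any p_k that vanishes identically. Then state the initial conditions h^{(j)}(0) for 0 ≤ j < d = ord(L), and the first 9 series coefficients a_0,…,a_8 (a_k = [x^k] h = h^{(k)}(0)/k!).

L = (-1 + 4·x) + 8·Dx + (-1 + 4·x)·Dx^2  (order 2).
h: a_k = 0, 2, 8, 95/3, 380/3, 30401/60, 30401/15, 20429471/2520, 20429471/630, …
ICs: h(0) = 0, h′(0) = 2.

f: a_k = -1, -4, -16, -64, -256, -1024, -4096, -16384, -65536, …
g: a_k = 0, -2, 0, 1/3, 0, -1/60, 0, 1/2520, 0, …
Sym-product of L_f,L_g gives L₀ (≤ ord 2).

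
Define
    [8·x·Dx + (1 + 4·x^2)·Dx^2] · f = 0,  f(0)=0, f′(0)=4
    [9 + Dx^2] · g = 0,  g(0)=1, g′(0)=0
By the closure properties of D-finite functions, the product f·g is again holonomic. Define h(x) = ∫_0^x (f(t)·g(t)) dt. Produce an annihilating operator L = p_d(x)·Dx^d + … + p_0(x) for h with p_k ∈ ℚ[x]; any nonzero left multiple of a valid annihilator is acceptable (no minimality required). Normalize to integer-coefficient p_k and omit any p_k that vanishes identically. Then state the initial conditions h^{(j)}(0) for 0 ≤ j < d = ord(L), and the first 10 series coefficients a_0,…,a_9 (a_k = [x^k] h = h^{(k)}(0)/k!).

L = (2925 + 31536·x^2 + 95904·x^4 + 186624·x^6 + 186624·x^8)·Dx + (2448·x + 20160·x^3 + 62208·x^5 + 82944·x^7)·Dx^2 + (442 + 5088·x^2 + 19008·x^4 + 41472·x^6 + 41472·x^8)·Dx^3 + (272·x + 2240·x^3 + 6912·x^5 + 9216·x^7)·Dx^4 + (13 + 176·x^2 + 928·x^4 + 2304·x^6 + 2304·x^8)·Dx^5  (order 5).
h: a_k = 0, 0, 2, 0, -35/6, 0, 503/60, 0, -16271/1120, 0, …
ICs: h(0) = 0, h′(0) = 0, h′′(0) = 4, h′′′(0) = 0, h′′′′(0) = -140.

f: a_k = 0, 4, 0, -16/3, 0, 64/5, 0, -256/7, 0, 1024/9, …
g: a_k = 1, 0, -9/2, 0, 27/8, 0, -81/80, 0, 729/4480, 0, …
h₀=f·g: eliminate ⇒ L₀, order ≤ 2·2.
h=∫h₀ ⇒ L = L₀·Dx.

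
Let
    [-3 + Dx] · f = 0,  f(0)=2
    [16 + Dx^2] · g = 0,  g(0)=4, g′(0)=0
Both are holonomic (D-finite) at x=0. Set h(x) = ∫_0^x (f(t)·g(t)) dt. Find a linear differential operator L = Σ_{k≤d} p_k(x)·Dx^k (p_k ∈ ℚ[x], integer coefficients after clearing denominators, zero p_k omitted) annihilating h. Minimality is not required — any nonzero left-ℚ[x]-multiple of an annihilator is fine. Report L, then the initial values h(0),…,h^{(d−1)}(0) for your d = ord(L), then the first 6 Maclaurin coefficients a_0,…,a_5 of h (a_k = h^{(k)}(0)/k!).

f: a_k = 2, 6, 9, 9, 27/4, 81/20, …
g: a_k = 4, 0, -32, 0, 128/3, 0, …
Product ⇒ symmetric product L₀, ord ≤ 2.
Integrate: L := L₀·Dx.
L = 25·Dx - 6·Dx^2 + Dx^3  (order 3).
h: a_k = 0, 8, 12, -28/3, -39, -527/15, …
ICs: h(0) = 0, h′(0) = 8, h′′(0) = 24.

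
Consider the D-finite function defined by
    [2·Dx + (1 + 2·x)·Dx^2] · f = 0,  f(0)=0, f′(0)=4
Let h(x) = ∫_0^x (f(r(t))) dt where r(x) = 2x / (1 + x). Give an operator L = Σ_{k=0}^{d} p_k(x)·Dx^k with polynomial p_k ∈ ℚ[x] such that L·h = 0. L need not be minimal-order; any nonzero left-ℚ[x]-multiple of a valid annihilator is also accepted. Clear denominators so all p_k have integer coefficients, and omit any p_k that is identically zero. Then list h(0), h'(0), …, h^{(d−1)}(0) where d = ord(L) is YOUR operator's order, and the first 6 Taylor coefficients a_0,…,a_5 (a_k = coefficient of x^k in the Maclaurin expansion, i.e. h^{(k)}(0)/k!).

f: a_k = 0, 4, -4, 16/3, -8, 64/5, …
f∘r: x↦r, Dx↦Dx/r' in L_f ⇒ L₀.
h=∫₀ˣh₀: take L = L₀·Dx.
L = (6 + 10·x)·Dx^2 + (1 + 6·x + 5·x^2)·Dx^3  (order 3).
h: a_k = 0, 0, 4, -8, 62/3, -312/5, …
ICs: h(0) = 0, h′(0) = 0, h′′(0) = 8.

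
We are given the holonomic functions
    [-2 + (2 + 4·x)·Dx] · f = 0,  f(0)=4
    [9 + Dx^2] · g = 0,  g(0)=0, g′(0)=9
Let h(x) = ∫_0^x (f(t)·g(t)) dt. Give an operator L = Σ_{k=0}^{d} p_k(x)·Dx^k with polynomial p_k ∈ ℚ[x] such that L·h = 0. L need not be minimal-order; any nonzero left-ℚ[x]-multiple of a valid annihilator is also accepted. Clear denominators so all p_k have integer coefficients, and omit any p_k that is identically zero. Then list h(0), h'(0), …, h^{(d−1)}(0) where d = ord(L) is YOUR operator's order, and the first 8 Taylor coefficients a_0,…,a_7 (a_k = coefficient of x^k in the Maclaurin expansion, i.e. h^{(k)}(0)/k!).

L = (12 + 36·x + 36·x^2)·Dx + (-2 - 4·x)·Dx^2 + (1 + 4·x + 4·x^2)·Dx^3  (order 3).
h: a_k = 0, 0, 18, 12, -18, -36/5, 24/5, 144/35, …
ICs: h(0) = 0, h′(0) = 0, h′′(0) = 36.

f: a_k = 4, 4, -2, 2, -5/2, 7/2, -21/4, 33/4, …
g: a_k = 0, 9, 0, -27/2, 0, 243/40, 0, -729/560, …
f·g: L₀ = L_f ⊗_s L_g, ord ≤ 1·2.
Integrate: L := L₀·Dx.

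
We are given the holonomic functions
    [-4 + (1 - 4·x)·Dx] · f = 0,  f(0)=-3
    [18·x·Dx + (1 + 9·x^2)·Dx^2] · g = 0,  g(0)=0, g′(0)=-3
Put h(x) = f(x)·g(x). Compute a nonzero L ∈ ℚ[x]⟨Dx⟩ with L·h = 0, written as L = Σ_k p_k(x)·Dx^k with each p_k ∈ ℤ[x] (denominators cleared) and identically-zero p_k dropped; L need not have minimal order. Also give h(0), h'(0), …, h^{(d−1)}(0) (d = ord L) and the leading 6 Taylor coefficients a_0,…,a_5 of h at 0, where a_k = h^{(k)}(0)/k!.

f: a_k = -3, -12, -48, -192, -768, -3072, …
g: a_k = 0, -3, 0, 9, 0, -243/5, …
Product ⇒ symmetric product L₀, ord ≤ 2.
L = 72·x + (8 - 18·x + 144·x^2)·Dx + (-1 + 4·x - 9·x^2 + 36·x^3)·Dx^2  (order 2).
h: a_k = 0, 9, 36, 117, 468, 10089/5, …
ICs: h(0) = 0, h′(0) = 9.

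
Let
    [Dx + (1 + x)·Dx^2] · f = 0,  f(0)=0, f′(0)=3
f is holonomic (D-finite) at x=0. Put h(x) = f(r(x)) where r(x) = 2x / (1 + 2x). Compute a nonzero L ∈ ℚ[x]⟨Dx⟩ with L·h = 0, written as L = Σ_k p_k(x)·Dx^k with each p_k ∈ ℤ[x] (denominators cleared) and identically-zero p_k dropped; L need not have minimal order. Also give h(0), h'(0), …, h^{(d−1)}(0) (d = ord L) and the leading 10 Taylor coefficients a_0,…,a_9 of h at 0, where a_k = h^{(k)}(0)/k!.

L = (6 + 16·x)·Dx + (1 + 6·x + 8·x^2)·Dx^2  (order 2).
h: a_k = 0, 6, -18, 56, -180, 2976/5, -2016, 48768/7, -24480, 261632/3, …
ICs: h(0) = 0, h′(0) = 6.

f: a_k = 0, 3, -3/2, 1, -3/4, 3/5, -1/2, 3/7, -3/8, 1/3, …
f∘r: x↦r, Dx↦Dx/r' in L_f ⇒ L₀.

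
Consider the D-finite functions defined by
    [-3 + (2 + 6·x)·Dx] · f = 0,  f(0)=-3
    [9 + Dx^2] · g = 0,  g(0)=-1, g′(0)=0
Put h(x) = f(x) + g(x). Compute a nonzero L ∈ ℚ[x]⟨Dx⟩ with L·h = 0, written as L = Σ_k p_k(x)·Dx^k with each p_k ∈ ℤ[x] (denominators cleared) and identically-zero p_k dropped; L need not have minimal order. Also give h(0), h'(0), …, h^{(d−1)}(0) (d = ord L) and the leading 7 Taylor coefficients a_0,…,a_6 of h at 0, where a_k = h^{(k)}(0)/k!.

f: a_k = -3, -9/2, 27/8, -81/16, 1215/128, -5103/256, 45927/1024, …
g: a_k = -1, 0, 9/2, 0, -27/8, 0, 81/80, …
h₀=f+g: left-lcm gives L₀, ord ≤ 3.
L = (-63 - 216·x - 324·x^2) + (18 + 198·x + 648·x^2 + 648·x^3)·Dx + (-7 - 24·x - 36·x^2)·Dx^2 + (2 + 22·x + 72·x^2 + 72·x^3)·Dx^3  (order 3).
h: a_k = -4, -9/2, 63/8, -81/16, 783/128, -5103/256, 234819/5120, …
ICs: h(0) = -4, h′(0) = -9/2, h′′(0) = 63/4.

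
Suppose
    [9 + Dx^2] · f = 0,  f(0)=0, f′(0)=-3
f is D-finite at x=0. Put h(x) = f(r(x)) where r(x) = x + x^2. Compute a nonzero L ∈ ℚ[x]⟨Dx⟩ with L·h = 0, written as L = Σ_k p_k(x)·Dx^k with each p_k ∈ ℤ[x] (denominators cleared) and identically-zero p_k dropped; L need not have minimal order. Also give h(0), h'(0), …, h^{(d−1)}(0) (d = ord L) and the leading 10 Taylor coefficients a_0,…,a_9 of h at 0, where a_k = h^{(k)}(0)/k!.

L = (9 + 54·x + 108·x^2 + 72·x^3) - 2·Dx + (1 + 2·x)·Dx^2  (order 2).
h: a_k = 0, -3, -3, 9/2, 27/2, 459/40, -45/8, -11097/560, -1377/80, -4779/4480, …
ICs: h(0) = 0, h′(0) = -3.

f: a_k = 0, -3, 0, 9/2, 0, -81/40, 0, 243/560, 0, -243/4480, …
f∘r: x↦r, Dx↦Dx/r' in L_f ⇒ L₀.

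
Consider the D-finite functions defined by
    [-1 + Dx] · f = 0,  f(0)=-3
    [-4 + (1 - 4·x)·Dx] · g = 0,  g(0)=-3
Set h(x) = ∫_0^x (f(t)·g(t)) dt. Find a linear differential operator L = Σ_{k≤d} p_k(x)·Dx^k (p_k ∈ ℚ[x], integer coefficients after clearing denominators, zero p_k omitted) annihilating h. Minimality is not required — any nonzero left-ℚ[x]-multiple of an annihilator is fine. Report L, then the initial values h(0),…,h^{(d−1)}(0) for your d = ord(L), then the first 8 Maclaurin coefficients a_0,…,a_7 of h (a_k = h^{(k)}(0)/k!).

f: a_k = -3, -3, -3/2, -1/2, -1/8, -1/40, -1/240, -1/1680, …
g: a_k = -3, -12, -48, -192, -768, -3072, -12288, -49152, …
Product ⇒ symmetric product L₀, ord ≤ 1.
h=∫h₀ ⇒ L = L₀·Dx.
L = (5 - 4·x)·Dx + (-1 + 4·x)·Dx^2  (order 2).
h: a_k = 0, 9, 45/2, 123/2, 1479/8, 23667/40, 157781/80, 757349/112, …
ICs: h(0) = 0, h′(0) = 9.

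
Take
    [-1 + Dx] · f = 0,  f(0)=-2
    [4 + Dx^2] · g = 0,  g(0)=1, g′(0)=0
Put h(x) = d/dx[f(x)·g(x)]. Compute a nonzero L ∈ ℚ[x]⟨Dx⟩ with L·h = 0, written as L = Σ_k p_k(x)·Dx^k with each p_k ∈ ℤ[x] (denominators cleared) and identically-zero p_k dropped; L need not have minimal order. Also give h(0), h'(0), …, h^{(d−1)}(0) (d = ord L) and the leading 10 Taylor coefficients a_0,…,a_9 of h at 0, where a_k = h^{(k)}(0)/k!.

f: a_k = -2, -2, -1, -1/3, -1/12, -1/60, -1/360, -1/2520, -1/20160, -1/181440, …
g: a_k = 1, 0, -2, 0, 2/3, 0, -4/45, 0, 2/315, 0, …
Sym-product of L_f,L_g gives L₀ (≤ ord 2).
h₀' ⇒ L via d/dx closure of L₀.
L = 5 - 2·Dx + Dx^2  (order 2).
h: a_k = -2, 6, 11, 7/3, -41/12, -39/20, -29/360, 527/2520, 1199/20160, -79/60480, …
ICs: h(0) = -2, h′(0) = 6.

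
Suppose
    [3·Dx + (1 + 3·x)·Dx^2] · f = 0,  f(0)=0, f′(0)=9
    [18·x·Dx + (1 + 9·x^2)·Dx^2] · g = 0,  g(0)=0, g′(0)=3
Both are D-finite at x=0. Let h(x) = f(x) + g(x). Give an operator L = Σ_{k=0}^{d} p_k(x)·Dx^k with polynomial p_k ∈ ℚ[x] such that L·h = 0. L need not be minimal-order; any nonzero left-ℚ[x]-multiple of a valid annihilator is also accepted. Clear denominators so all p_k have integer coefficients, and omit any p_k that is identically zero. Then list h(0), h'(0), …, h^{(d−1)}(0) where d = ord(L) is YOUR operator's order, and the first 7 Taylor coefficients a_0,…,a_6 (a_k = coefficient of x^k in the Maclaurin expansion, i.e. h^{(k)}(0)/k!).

L = (-18 - 162·x + 486·x^2 + 486·x^3)·Dx + (-12 - 36·x + 972·x^3 + 972·x^4)·Dx^2 + (-1 + 3·x + 18·x^2 + 54·x^3 + 243·x^4 + 243·x^5)·Dx^3  (order 3).
h: a_k = 0, 12, -27/2, 18, -243/4, 972/5, -729/2, …
ICs: h(0) = 0, h′(0) = 12, h′′(0) = -27.

f: a_k = 0, 9, -27/2, 27, -243/4, 729/5, -729/2, …
g: a_k = 0, 3, 0, -9, 0, 243/5, 0, …
f+g: L₀ = lclm(L_f,L_g), ord ≤ 2+2.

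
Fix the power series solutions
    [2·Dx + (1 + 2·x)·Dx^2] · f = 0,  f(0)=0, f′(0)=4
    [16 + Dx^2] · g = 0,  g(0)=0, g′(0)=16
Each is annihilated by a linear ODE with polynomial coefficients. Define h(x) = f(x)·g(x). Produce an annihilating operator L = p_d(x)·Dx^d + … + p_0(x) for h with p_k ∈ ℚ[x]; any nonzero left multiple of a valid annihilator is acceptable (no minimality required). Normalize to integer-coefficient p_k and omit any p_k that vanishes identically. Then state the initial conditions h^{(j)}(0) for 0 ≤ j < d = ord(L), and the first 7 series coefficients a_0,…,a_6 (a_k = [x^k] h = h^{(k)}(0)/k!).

L = (2688 + 27648·x + 93184·x^2 + 131072·x^3 + 65536·x^4) + (896 + 5888·x + 12288·x^2 + 8192·x^3)·Dx + (408 + 3712·x + 11904·x^2 + 16384·x^3 + 8192·x^4)·Dx^2 + (56 + 368·x + 768·x^2 + 512·x^3)·Dx^3 + (15 + 124·x + 380·x^2 + 512·x^3 + 256·x^4)·Dx^4  (order 4).
h: a_k = 0, 0, 64, -64, -256/3, 128/3, 1024/9, …
ICs: h(0) = 0, h′(0) = 0, h′′(0) = 128, h′′′(0) = -384.

f: a_k = 0, 4, -4, 16/3, -8, 64/5, -64/3, …
g: a_k = 0, 16, 0, -128/3, 0, 512/15, 0, …
Sym-product of L_f,L_g gives L₀ (≤ ord 4).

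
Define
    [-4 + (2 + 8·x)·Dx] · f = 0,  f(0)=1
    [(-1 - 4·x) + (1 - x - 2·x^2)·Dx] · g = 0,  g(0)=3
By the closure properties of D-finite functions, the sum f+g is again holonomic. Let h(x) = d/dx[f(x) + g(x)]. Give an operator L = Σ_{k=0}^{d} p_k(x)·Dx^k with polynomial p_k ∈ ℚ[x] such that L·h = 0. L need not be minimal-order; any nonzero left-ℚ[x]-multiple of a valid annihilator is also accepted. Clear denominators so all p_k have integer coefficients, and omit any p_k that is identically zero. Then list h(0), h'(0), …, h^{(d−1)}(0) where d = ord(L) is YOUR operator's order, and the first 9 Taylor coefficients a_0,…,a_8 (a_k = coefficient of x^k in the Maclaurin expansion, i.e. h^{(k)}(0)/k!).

L = (-66 - 300·x - 720·x^2 - 480·x^3 - 480·x^4) + (-9 - 180·x - 954·x^2 - 1872·x^3 - 1800·x^4 - 1440·x^5)·Dx + (4 + 33·x + 69·x^2 - 28·x^3 - 228·x^4 - 480·x^5 - 320·x^6)·Dx^2  (order 2).
h: a_k = 5, 14, 57, 92, 455, 270, 3633, -2760, 34947, …
ICs: h(0) = 5, h′(0) = 14.

f: a_k = 1, 2, -2, 4, -10, 28, -84, 264, -858, …
g: a_k = 3, 3, 9, 15, 33, 63, 129, 255, 513, …
Weyl lclm of L_f,L_g ⇒ L₀ (ord ≤ 2).
Differentiate: ansatz ord ≤ ord L₀ ⇒ L.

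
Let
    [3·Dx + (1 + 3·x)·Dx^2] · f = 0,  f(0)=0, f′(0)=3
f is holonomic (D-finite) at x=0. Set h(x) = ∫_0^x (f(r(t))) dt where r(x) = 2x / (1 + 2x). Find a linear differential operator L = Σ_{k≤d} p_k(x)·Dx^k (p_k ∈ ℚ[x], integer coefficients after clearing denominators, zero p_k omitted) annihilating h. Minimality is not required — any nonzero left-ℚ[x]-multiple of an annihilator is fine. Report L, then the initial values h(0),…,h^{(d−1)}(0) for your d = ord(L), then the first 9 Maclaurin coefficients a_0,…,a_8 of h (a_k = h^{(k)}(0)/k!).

L = (10 + 32·x)·Dx^2 + (1 + 10·x + 16·x^2)·Dx^3  (order 3).
h: a_k = 0, 0, 3, -10, 42, -204, 5456/5, -6240, 262128/7, …
ICs: h(0) = 0, h′(0) = 0, h′′(0) = 6.

f: a_k = 0, 3, -9/2, 9, -81/4, 243/5, -243/2, 2187/7, -6561/8, …
L₀ from L_f via x↦r, Dx↦r'^{-1}Dx.
∫: right-multiply L₀ by Dx.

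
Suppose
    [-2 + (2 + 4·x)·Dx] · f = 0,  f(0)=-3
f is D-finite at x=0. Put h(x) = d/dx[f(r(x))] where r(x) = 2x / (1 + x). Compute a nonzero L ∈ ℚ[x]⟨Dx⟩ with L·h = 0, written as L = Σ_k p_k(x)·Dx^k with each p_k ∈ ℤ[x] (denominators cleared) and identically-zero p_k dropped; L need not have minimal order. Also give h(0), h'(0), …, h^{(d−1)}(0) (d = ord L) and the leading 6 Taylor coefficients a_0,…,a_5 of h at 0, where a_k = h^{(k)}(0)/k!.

L = (-4 - 10·x) + (-1 - 6·x - 5·x^2)·Dx  (order 1).
h: a_k = -6, 24, -90, 360, -1530, 6768, …
ICs: h(0) = -6.

f: a_k = -3, -3, 3/2, -3/2, 15/8, -21/8, …
L₀ from L_f via x↦r, Dx↦r'^{-1}Dx.
Derive L from L₀ (diff closure).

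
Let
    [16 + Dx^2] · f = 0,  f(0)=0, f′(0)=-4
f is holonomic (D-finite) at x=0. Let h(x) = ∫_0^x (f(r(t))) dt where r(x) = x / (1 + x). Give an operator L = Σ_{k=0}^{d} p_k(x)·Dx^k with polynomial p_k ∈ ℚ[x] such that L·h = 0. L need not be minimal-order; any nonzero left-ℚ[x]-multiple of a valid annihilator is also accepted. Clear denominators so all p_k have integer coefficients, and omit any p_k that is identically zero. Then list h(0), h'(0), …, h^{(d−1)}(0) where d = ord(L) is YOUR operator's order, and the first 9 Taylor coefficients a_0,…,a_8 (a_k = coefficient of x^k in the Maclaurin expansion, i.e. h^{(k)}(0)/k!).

L = 16·Dx + (2 + 6·x + 6·x^2 + 2·x^3)·Dx^2 + (1 + 4·x + 6·x^2 + 4·x^3 + x^4)·Dx^3  (order 3).
h: a_k = 0, 0, -2, 4/3, 5/3, -28/5, 386/45, -60/7, 2461/630, …
ICs: h(0) = 0, h′(0) = 0, h′′(0) = -4.

f: a_k = 0, -4, 0, 32/3, 0, -128/15, 0, 1024/315, 0, …
L₀ from L_f via x↦r, Dx↦r'^{-1}Dx.
h=∫h₀ ⇒ L = L₀·Dx.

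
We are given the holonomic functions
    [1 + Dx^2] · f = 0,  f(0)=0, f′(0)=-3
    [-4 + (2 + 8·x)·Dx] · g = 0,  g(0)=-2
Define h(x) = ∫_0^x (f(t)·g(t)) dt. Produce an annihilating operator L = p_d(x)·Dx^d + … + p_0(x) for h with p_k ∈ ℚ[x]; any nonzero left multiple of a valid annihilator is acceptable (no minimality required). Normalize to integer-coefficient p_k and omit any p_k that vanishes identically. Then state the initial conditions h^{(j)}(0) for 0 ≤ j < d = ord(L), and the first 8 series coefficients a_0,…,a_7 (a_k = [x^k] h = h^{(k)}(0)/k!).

L = (13 + 8·x + 16·x^2)·Dx + (-4 - 16·x)·Dx^2 + (1 + 8·x + 16·x^2)·Dx^3  (order 3).
h: a_k = 0, 0, 3, 4, -13/4, 22/5, -1159/120, 1641/70, …
ICs: h(0) = 0, h′(0) = 0, h′′(0) = 6.

f: a_k = 0, -3, 0, 1/2, 0, -1/40, 0, 1/1680, …
g: a_k = -2, -4, 4, -8, 20, -56, 168, -528, …
Sym-product of L_f,L_g gives L₀ (≤ ord 2).
Integrate: L := L₀·Dx.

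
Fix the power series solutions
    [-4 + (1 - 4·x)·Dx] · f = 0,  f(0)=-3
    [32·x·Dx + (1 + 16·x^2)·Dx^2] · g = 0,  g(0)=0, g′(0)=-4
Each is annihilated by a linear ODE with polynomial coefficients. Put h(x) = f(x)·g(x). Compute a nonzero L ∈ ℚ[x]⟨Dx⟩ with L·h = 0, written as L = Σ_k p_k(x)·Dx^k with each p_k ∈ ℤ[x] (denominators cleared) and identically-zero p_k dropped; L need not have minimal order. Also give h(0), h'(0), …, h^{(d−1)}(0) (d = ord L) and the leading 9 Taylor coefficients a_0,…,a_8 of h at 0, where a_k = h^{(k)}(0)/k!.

L = 128·x + (8 - 32·x + 256·x^2)·Dx + (-1 + 4·x - 16·x^2 + 64·x^3)·Dx^2  (order 2).
h: a_k = 0, 12, 48, 128, 512, 13312/5, 53248/5, 1245184/35, 4980736/35, …
ICs: h(0) = 0, h′(0) = 12.

f: a_k = -3, -12, -48, -192, -768, -3072, -12288, -49152, -196608, …
g: a_k = 0, -4, 0, 64/3, 0, -1024/5, 0, 16384/7, 0, …
Product ⇒ symmetric product L₀, ord ≤ 2.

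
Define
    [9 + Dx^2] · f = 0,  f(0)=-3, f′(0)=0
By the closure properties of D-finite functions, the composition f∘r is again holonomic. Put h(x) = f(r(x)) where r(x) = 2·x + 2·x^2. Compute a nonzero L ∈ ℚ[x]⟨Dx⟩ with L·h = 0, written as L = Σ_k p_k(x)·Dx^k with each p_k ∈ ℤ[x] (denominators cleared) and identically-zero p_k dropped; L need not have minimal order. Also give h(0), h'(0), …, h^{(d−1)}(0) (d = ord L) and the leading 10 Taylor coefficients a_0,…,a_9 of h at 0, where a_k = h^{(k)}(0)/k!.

f: a_k = -3, 0, 27/2, 0, -81/8, 0, 243/80, 0, -2187/4480, 0, …
Substitute x→r, Dx→(1/r')Dx; clear ⇒ L₀.
L = (36 + 216·x + 432·x^2 + 288·x^3) - 2·Dx + (1 + 2·x)·Dx^2  (order 2).
h: a_k = -3, 0, 54, 108, -108, -648, -3888/5, 2592/5, 92016/35, 101088/35, …
ICs: h(0) = -3, h′(0) = 0.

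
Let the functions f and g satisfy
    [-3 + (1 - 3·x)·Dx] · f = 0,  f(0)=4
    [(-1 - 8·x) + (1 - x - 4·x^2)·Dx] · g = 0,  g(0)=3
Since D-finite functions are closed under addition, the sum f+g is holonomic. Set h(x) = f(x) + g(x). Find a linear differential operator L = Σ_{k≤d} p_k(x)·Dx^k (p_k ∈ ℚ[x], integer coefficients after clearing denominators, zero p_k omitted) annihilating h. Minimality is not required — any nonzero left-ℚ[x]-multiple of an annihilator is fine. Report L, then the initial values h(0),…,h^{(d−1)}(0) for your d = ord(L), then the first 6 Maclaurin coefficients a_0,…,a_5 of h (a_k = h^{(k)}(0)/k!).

f: a_k = 4, 12, 36, 108, 324, 972, …
g: a_k = 3, 3, 15, 27, 87, 195, …
f+g: L₀ = lclm(L_f,L_g), ord ≤ 1+1.
L = (6 - 72·x + 144·x^2 - 144·x^3) + (4 - 84·x^2 + 252·x^3 - 288·x^4)·Dx + (-1 + 8·x - 21·x^2 + 8·x^3 + 54·x^4 - 72·x^5)·Dx^2  (order 2).
h: a_k = 7, 15, 51, 135, 411, 1167, …
ICs: h(0) = 7, h′(0) = 15.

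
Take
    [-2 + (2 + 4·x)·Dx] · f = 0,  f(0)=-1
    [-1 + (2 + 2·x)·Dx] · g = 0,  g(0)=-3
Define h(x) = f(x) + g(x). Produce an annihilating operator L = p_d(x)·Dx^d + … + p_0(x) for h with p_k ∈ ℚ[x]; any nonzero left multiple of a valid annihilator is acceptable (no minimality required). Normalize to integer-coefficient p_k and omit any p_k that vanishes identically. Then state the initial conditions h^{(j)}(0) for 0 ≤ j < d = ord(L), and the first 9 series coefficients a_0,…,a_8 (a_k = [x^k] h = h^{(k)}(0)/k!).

L = -1 + (3 + 4·x)·Dx + (2 + 6·x + 4·x^2)·Dx^2  (order 2).
h: a_k = -4, -5/2, 7/8, -11/16, 95/128, -245/256, 1407/1024, -4323/2048, 111111/32768, …
ICs: h(0) = -4, h′(0) = -5/2.

f: a_k = -1, -1, 1/2, -1/2, 5/8, -7/8, 21/16, -33/16, 429/128, …
g: a_k = -3, -3/2, 3/8, -3/16, 15/128, -21/256, 63/1024, -99/2048, 1287/32768, …
f+g: L₀ = lclm(L_f,L_g), ord ≤ 1+1.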